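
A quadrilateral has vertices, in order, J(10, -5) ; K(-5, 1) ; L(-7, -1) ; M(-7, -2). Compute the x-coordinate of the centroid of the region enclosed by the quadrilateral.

-152/177

Apply Gauss's area formula. First the cross-terms c_i = x_i·y_{i+1} − x_{i+1}·y_i:
  -15, 12, 7, 55  ⇒  2A = 59, A = 29.5.
Then Σ (x_i + x_{i+1})·c_i = -152, so x̄ = -152 / (6·29.5) = -152/177.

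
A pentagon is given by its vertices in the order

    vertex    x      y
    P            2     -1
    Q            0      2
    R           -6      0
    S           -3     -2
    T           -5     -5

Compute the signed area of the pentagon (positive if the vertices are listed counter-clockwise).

24

Apply the surveyor's formula: 2A = Σ (x_i·y_{i+1} − x_{i+1}·y_i), indices taken mod 5.
P→Q: (2)(2) − (0)(-1) = 4
Q→R: (0)(0) − (-6)(2) = 12
R→S: (-6)(-2) − (-3)(0) = 12
S→T: (-3)(-5) − (-5)(-2) = 5
T→P: (-5)(-1) − (2)(-5) = 15
Σ = 48
Signed area = Σ/2 = 24 (positive ⇒ counter-clockwise traversal).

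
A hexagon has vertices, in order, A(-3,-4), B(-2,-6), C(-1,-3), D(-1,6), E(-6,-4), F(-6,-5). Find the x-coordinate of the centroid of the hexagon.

-155/56

Apply the shoelace formula. First the cross-terms c_i = x_i·y_{i+1} − x_{i+1}·y_i:
  10, 0, -9, 40, 6, 9  ⇒  2A = 56, A = 28.
Then Σ (x_i + x_{i+1})·c_i = -465, so x̄ = -465 / (6·28) = -155/56.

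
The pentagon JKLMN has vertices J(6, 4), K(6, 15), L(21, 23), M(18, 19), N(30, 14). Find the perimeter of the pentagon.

72

|JK| = √((0)² + (11)²) = √121 = 11
|KL| = √((15)² + (8)²) = √289 = 17
|LM| = √((-3)² + (-4)²) = √25 = 5
|MN| = √((12)² + (-5)²) = √169 = 13
|NJ| = √((-24)² + (-10)²) = √676 = 26
Perimeter = 11 + 17 + 5 + 13 + 26 = 72.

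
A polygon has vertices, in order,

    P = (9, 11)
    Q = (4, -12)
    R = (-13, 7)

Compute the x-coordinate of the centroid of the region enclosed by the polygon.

Apply the shoelace (surveyor's) formula. First the cross-terms c_i = x_i·y_{i+1} − x_{i+1}·y_i:
  -152, -128, -206  ⇒  2A = -486, A = -243.
Then Σ (x_i + x_{i+1})·c_i = 0, so x̄ = 0 / (6·(-243)) = 0.

0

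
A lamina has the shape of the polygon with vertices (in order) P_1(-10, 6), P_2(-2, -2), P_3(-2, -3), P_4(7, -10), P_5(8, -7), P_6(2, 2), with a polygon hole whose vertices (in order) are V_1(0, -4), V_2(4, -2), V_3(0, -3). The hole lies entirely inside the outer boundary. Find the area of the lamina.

82

Outer boundary:
Apply Gauss's area formula: 2A = Σ (x_i·y_{i+1} − x_{i+1}·y_i), indices taken mod 6.
Cross-terms: 32, 2, 41, 31, 30, 32  ⇒  Σ = 168
Area = |Σ|/2 = 84.
Hole:
Apply Gauss's area formula: 2A = Σ (x_i·y_{i+1} − x_{i+1}·y_i), indices taken mod 3.
Σ = (16) + (-12) + (0) = 4
Area = |Σ|/2 = 2.
Net area = 84 − 2 = 82.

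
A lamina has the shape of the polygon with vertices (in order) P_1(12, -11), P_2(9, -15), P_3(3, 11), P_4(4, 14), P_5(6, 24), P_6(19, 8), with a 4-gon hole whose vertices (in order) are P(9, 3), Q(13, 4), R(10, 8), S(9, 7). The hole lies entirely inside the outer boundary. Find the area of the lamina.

308.5

Outer boundary:
Apply the shoelace formula: 2A = Σ (x_i·y_{i+1} − x_{i+1}·y_i), indices taken mod 6.
Cross-terms: -81, 144, -2, 12, -408, -305  ⇒  Σ = -640
Area = |Σ|/2 = 320.
Hole:
Apply the shoelace (surveyor's) formula: 2A = Σ (x_i·y_{i+1} − x_{i+1}·y_i), indices taken mod 4.
Σ = (-3) + (64) + (-2) + (-36) = 23
Area = |Σ|/2 = 11.5.
Net area = 320 − 11.5 = 308.5.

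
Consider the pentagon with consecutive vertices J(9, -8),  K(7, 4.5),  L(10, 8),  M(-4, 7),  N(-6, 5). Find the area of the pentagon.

Apply the shoelace (surveyor's) formula: 2A = Σ (x_i·y_{i+1} − x_{i+1}·y_i), indices taken mod 5.
J→K: (9)(4.5) − (7)(-8) = 96.5
K→L: (7)(8) − (10)(4.5) = 11
L→M: (10)(7) − (-4)(8) = 102
M→N: (-4)(5) − (-6)(7) = 22
N→J: (-6)(-8) − (9)(5) = 3
Σ = 234.5
Area = |Σ|/2 = 117.25.

117.25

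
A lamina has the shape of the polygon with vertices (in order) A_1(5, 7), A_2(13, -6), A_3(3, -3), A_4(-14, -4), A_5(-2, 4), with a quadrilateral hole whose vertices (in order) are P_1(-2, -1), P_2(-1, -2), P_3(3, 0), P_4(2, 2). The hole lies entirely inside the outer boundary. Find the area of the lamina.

Outer boundary:
Apply the shoelace (surveyor's) formula: 2A = Σ (x_i·y_{i+1} − x_{i+1}·y_i), indices taken mod 5.
Σ = (-121) + (-21) + (-54) + (-64) + (-34) = -294
Area = |Σ|/2 = 147.
Hole:
Apply the shoelace formula: 2A = Σ (x_i·y_{i+1} − x_{i+1}·y_i), indices taken mod 4.
Σ = (3) + (6) + (6) + (2) = 17
Area = |Σ|/2 = 8.5.
Net area = 147 − 8.5 = 138.5.

138.5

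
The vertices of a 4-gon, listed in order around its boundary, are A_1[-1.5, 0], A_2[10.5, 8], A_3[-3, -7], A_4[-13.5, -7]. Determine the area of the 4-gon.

72.75

A_1→A_2: (-1.5)(8) − (10.5)(0) = -12
A_2→A_3: (10.5)(-7) − (-3)(8) = -49.5
A_3→A_4: (-3)(-7) − (-13.5)(-7) = -73.5
A_4→A_1: (-13.5)(0) − (-1.5)(-7) = -10.5
Σ = -145.5
Area = |Σ|/2 = 72.75.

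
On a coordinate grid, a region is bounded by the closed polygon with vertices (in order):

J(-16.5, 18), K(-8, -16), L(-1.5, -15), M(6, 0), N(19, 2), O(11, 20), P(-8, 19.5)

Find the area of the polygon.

J→K: (-16.5)(-16) − (-8)(18) = 408
K→L: (-8)(-15) − (-1.5)(-16) = 96
L→M: (-1.5)(0) − (6)(-15) = 90
M→N: (6)(2) − (19)(0) = 12
N→O: (19)(20) − (11)(2) = 358
O→P: (11)(19.5) − (-8)(20) = 374.5
P→J: (-8)(18) − (-16.5)(19.5) = 177.75
Σ = 1516.25
Area = |Σ|/2 = 758.125.

758.125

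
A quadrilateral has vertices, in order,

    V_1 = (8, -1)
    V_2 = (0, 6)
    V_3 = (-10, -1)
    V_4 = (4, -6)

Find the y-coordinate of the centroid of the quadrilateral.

Apply the shoelace (surveyor's) formula. First the cross-terms c_i = x_i·y_{i+1} − x_{i+1}·y_i:
  48, 60, 64, 44  ⇒  2A = 216, A = 108.
Then Σ (y_i + y_{i+1})·c_i = -216, so ȳ = -216 / (6·108) = -1/3.

-1/3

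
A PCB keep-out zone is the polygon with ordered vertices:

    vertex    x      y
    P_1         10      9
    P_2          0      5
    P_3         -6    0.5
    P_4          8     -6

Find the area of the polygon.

Apply the shoelace (surveyor's) formula: 2A = Σ (x_i·y_{i+1} − x_{i+1}·y_i), indices taken mod 4.
P_1→P_2: (10)(5) − (0)(9) = 50
P_2→P_3: (0)(0.5) − (-6)(5) = 30
P_3→P_4: (-6)(-6) − (8)(0.5) = 32
P_4→P_1: (8)(9) − (10)(-6) = 132
Σ = 244
Area = |Σ|/2 = 122.

122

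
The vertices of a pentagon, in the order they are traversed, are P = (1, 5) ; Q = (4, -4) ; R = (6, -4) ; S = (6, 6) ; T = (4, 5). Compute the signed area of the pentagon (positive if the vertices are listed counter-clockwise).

P→Q: (1)(-4) − (4)(5) = -24
Q→R: (4)(-4) − (6)(-4) = 8
R→S: (6)(6) − (6)(-4) = 60
S→T: (6)(5) − (4)(6) = 6
T→P: (4)(5) − (1)(5) = 15
Σ = 65
Signed area = Σ/2 = 32.5 (positive ⇒ counter-clockwise traversal).

32.5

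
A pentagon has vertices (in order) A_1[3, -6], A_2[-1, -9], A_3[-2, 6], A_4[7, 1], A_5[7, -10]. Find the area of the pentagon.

95

Apply the shoelace formula: 2A = Σ (x_i·y_{i+1} − x_{i+1}·y_i), indices taken mod 5.
Σ = (-33) + (-24) + (-44) + (-77) + (-12) = -190
Area = |Σ|/2 = 95.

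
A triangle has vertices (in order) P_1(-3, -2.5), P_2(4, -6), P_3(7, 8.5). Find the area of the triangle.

Apply Gauss's area formula: 2A = Σ (x_i·y_{i+1} − x_{i+1}·y_i), indices taken mod 3.
Σ = (28) + (76) + (8) = 112
Area = |Σ|/2 = 56.

56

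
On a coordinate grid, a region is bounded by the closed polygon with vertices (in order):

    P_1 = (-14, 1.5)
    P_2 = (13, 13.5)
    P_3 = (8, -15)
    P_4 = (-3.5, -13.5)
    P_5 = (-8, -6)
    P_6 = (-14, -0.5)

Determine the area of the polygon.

Cross-terms: -208.5, -303, -160.5, -87, -80, -28  ⇒  Σ = -867
Area = |Σ|/2 = 433.5.

433.5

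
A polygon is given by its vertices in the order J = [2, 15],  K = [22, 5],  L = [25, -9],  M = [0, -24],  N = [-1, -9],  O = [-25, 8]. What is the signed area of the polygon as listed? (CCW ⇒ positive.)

-945.5

Apply the shoelace (surveyor's) formula: 2A = Σ (x_i·y_{i+1} − x_{i+1}·y_i), indices taken mod 6.
Σ = (-320) + (-323) + (-600) + (-24) + (-233) + (-391) = -1891
Signed area = Σ/2 = -945.5 (negative ⇒ clockwise traversal).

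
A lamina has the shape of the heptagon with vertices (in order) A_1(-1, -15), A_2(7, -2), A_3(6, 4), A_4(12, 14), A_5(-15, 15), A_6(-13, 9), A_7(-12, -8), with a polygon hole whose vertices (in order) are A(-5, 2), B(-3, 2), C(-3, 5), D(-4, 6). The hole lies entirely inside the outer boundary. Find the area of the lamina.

Outer boundary:
Cross-terms: 107, 40, 36, 390, 60, 212, 172  ⇒  Σ = 1017
Area = |Σ|/2 = 508.5.
Hole:
Apply the shoelace (surveyor's) formula: 2A = Σ (x_i·y_{i+1} − x_{i+1}·y_i), indices taken mod 4.
Σ = (-4) + (-9) + (2) + (22) = 11
Area = |Σ|/2 = 5.5.
Net area = 508.5 − 5.5 = 503.

503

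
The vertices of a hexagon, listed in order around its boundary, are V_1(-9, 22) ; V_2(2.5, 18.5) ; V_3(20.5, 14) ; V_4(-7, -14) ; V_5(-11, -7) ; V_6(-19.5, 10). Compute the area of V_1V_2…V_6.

722.625

Cross-terms: -221.5, -344.25, -189, -105, -246.5, -339  ⇒  Σ = -1445.25
Area = |Σ|/2 = 722.625.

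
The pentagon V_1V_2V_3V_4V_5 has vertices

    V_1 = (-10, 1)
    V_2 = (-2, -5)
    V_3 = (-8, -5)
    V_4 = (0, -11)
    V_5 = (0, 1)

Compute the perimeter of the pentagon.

|V_1V_2| = √((8)² + (-6)²) = √100 = 10
|V_2V_3| = √((-6)² + (0)²) = √36 = 6
|V_3V_4| = √((8)² + (-6)²) = √100 = 10
|V_4V_5| = √((0)² + (12)²) = √144 = 12
|V_5V_1| = √((-10)² + (0)²) = √100 = 10
Perimeter = 10 + 6 + 10 + 12 + 10 = 48.

48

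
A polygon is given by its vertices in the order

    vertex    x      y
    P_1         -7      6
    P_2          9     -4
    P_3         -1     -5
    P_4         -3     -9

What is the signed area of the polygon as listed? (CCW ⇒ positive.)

-81

Σ = (-26) + (-49) + (-6) + (-81) = -162
Signed area = Σ/2 = -81 (negative ⇒ clockwise traversal).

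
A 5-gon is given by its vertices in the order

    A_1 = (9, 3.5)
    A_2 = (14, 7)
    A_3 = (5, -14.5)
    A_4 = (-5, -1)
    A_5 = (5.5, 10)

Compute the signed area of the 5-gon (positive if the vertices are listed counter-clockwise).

-208.375

Apply the shoelace (surveyor's) formula: 2A = Σ (x_i·y_{i+1} − x_{i+1}·y_i), indices taken mod 5.
Σ = (14) + (-238) + (-77.5) + (-44.5) + (-70.75) = -416.75
Signed area = Σ/2 = -208.375 (negative ⇒ clockwise traversal).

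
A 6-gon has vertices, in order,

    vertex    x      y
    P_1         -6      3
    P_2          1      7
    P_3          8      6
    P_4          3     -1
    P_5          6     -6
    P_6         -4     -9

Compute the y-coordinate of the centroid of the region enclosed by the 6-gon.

-140/277

Apply the shoelace (surveyor's) formula. First the cross-terms c_i = x_i·y_{i+1} − x_{i+1}·y_i:
  -45, -50, -26, -12, -78, -66  ⇒  2A = -277, A = -138.5.
Then Σ (y_i + y_{i+1})·c_i = 420, so ȳ = 420 / (6·(-138.5)) = -140/277.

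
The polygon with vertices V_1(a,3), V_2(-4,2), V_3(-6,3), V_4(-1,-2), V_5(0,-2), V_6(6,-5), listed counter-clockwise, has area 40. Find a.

3

Write out the shoelace sum; only the two edges meeting at V_1 involve a:
2·Area = [(6·3 − a·(-5)) + (a·2 − (-4)·3)] + 29
       = 7·a + 59 = 80
⇒ a = 3.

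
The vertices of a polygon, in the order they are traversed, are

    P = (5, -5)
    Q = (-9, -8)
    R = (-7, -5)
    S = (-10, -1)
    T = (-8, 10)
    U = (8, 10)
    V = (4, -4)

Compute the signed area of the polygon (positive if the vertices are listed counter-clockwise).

-239.5

Apply Gauss's area formula: 2A = Σ (x_i·y_{i+1} − x_{i+1}·y_i), indices taken mod 7.
Σ = (-85) + (-11) + (-43) + (-108) + (-160) + (-72) + (0) = -479
Signed area = Σ/2 = -239.5 (negative ⇒ clockwise traversal).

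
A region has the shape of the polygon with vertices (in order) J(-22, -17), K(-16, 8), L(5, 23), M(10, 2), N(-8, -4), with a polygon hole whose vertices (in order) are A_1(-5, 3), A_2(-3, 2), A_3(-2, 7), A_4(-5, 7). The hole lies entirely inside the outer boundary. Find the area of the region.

Outer boundary:
Apply the surveyor's formula: 2A = Σ (x_i·y_{i+1} − x_{i+1}·y_i), indices taken mod 5.
Σ = (-448) + (-408) + (-220) + (-24) + (48) = -1052
Area = |Σ|/2 = 526.
Hole:
Σ = (-1) + (-17) + (21) + (20) = 23
Area = |Σ|/2 = 11.5.
Net area = 526 − 11.5 = 514.5.

514.5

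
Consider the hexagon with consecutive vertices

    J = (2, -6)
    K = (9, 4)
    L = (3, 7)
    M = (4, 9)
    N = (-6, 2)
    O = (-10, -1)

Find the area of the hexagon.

J→K: (2)(4) − (9)(-6) = 62
K→L: (9)(7) − (3)(4) = 51
L→M: (3)(9) − (4)(7) = -1
M→N: (4)(2) − (-6)(9) = 62
N→O: (-6)(-1) − (-10)(2) = 26
O→J: (-10)(-6) − (2)(-1) = 62
Σ = 262
Area = |Σ|/2 = 131.

131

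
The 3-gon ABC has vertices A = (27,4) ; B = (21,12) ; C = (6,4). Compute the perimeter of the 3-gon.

48

|AB| = √((-6)² + (8)²) = √100 = 10
|BC| = √((-15)² + (-8)²) = √289 = 17
|CA| = √((21)² + (0)²) = √441 = 21
Perimeter = 10 + 17 + 21 = 48.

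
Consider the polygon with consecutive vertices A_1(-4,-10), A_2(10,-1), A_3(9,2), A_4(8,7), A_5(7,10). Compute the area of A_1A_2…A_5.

Σ = (104) + (29) + (47) + (31) + (-30) = 181
Area = |Σ|/2 = 90.5.

90.5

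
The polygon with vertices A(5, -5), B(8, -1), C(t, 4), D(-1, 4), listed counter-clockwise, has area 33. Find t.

The doubled signed area Σ (x_i y_{i+1} − x_{i+1} y_i) is linear in t.
With t=0 it equals 56; the coefficient of t is 5 (from the two edges through C).
So 5·t + 56 = 2·33 = 66 ⇒ t = 2.

2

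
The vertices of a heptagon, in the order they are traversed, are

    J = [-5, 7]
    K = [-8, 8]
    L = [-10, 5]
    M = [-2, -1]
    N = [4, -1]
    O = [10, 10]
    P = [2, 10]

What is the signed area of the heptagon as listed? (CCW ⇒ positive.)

138

Σ = (16) + (40) + (20) + (6) + (50) + (80) + (64) = 276
Signed area = Σ/2 = 138 (positive ⇒ counter-clockwise traversal).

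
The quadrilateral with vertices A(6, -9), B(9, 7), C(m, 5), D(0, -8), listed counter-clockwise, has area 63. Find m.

6

The doubled signed area Σ (x_i y_{i+1} − x_{i+1} y_i) is linear in m.
With m=0 it equals 216; the coefficient of m is -15 (from the two edges through C).
So -15·m + 216 = 2·63 = 126 ⇒ m = 6.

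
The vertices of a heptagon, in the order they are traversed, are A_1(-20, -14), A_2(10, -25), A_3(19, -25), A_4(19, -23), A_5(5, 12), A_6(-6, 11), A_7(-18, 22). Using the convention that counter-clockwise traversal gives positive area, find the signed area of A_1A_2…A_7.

Cross-terms: 640, 225, 38, 343, 127, 66, 692  ⇒  Σ = 2131
Signed area = Σ/2 = 1065.5 (positive ⇒ counter-clockwise traversal).

1065.5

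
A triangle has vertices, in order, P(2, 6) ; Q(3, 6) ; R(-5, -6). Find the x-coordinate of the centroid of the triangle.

Apply the shoelace formula. First the cross-terms c_i = x_i·y_{i+1} − x_{i+1}·y_i:
  -6, 12, -18  ⇒  2A = -12, A = -6.
Then Σ (x_i + x_{i+1})·c_i = 0, so x̄ = 0 / (6·(-6)) = 0.

0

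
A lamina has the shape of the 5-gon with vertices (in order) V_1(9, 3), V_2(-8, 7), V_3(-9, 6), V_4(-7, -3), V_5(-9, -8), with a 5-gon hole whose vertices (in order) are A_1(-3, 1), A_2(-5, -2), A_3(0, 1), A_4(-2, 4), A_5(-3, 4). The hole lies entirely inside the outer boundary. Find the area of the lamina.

Outer boundary:
V_1→V_2: (9)(7) − (-8)(3) = 87
V_2→V_3: (-8)(6) − (-9)(7) = 15
V_3→V_4: (-9)(-3) − (-7)(6) = 69
V_4→V_5: (-7)(-8) − (-9)(-3) = 29
V_5→V_1: (-9)(3) − (9)(-8) = 45
Σ = 245
Area = |Σ|/2 = 122.5.
Hole:
A_1→A_2: (-3)(-2) − (-5)(1) = 11
A_2→A_3: (-5)(1) − (0)(-2) = -5
A_3→A_4: (0)(4) − (-2)(1) = 2
A_4→A_5: (-2)(4) − (-3)(4) = 4
A_5→A_1: (-3)(1) − (-3)(4) = 9
Σ = 21
Area = |Σ|/2 = 10.5.
Net area = 122.5 − 10.5 = 112.

112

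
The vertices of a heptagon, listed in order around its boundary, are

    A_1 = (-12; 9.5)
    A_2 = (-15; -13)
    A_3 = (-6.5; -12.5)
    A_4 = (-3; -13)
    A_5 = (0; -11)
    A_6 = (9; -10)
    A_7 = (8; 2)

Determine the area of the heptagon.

389.25

Σ = (298.5) + (103) + (47) + (33) + (99) + (98) + (100) = 778.5
Area = |Σ|/2 = 389.25.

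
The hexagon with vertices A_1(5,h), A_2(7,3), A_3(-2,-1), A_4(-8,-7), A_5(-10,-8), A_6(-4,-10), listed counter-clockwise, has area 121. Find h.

-10

Write out the shoelace sum; only the two edges meeting at A_1 involve h:
2·Area = [((-4)·h − 5·(-10)) + (5·3 − 7·h)] + 67
       = -11·h + 132 = 242
⇒ h = -10.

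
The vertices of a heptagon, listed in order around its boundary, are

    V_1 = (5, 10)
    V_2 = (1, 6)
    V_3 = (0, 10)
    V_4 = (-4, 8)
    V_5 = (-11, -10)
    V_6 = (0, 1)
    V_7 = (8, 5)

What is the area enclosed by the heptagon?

117

Apply the shoelace (surveyor's) formula: 2A = Σ (x_i·y_{i+1} − x_{i+1}·y_i), indices taken mod 7.
Σ = (20) + (10) + (40) + (128) + (-11) + (-8) + (55) = 234
Area = |Σ|/2 = 117.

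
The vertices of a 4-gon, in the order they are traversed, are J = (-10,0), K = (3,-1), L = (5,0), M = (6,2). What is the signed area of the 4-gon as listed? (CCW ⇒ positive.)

22.5

Σ = (10) + (5) + (10) + (20) = 45
Signed area = Σ/2 = 22.5 (positive ⇒ counter-clockwise traversal).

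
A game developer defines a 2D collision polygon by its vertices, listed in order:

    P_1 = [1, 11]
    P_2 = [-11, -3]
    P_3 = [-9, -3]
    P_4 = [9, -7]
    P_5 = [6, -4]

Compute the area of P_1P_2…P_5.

Σ = (118) + (6) + (90) + (6) + (70) = 290
Area = |Σ|/2 = 145.

145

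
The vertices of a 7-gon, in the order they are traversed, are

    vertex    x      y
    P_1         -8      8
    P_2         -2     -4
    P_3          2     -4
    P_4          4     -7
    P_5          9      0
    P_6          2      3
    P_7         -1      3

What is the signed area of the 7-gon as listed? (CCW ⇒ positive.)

Apply the surveyor's formula: 2A = Σ (x_i·y_{i+1} − x_{i+1}·y_i), indices taken mod 7.
Σ = (48) + (16) + (2) + (63) + (27) + (9) + (16) = 181
Signed area = Σ/2 = 90.5 (positive ⇒ counter-clockwise traversal).

90.5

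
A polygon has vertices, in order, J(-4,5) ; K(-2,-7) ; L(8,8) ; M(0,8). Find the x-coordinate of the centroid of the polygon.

22/29

Apply the shoelace formula. First the cross-terms c_i = x_i·y_{i+1} − x_{i+1}·y_i:
  38, 40, 64, 32  ⇒  2A = 174, A = 87.
Then Σ (x_i + x_{i+1})·c_i = 396, so x̄ = 396 / (6·87) = 22/29.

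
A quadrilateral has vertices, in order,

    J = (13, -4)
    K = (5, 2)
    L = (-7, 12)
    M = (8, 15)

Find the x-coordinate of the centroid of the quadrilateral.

Apply the surveyor's formula. First the cross-terms c_i = x_i·y_{i+1} − x_{i+1}·y_i:
  46, 74, -201, -227  ⇒  2A = -308, A = -154.
Then Σ (x_i + x_{i+1})·c_i = -4288, so x̄ = -4288 / (6·(-154)) = 1072/231.

1072/231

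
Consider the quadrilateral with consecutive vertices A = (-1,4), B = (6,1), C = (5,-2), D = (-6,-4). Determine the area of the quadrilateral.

51

Σ = (-25) + (-17) + (-32) + (-28) = -102
Area = |Σ|/2 = 51.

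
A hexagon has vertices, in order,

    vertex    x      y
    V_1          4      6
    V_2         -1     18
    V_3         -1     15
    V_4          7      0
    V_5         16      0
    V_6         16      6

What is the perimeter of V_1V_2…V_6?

60

|V_1V_2| = √((-5)² + (12)²) = √169 = 13
|V_2V_3| = √((0)² + (-3)²) = √9 = 3
|V_3V_4| = √((8)² + (-15)²) = √289 = 17
|V_4V_5| = √((9)² + (0)²) = √81 = 9
|V_5V_6| = √((0)² + (6)²) = √36 = 6
|V_6V_1| = √((-12)² + (0)²) = √144 = 12
Perimeter = 13 + 3 + 17 + 9 + 6 + 12 = 60.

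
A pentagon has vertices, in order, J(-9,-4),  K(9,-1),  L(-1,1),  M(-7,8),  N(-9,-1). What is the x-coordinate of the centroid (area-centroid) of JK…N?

Apply Gauss's area formula. First the cross-terms c_i = x_i·y_{i+1} − x_{i+1}·y_i:
  45, 8, -1, 79, 27  ⇒  2A = 158, A = 79.
Then Σ (x_i + x_{i+1})·c_i = -1678, so x̄ = -1678 / (6·79) = -839/237.

-839/237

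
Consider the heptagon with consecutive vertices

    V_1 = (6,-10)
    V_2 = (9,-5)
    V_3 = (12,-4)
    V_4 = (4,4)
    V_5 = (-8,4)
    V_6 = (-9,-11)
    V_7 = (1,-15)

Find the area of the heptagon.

Σ = (60) + (24) + (64) + (48) + (124) + (146) + (80) = 546
Area = |Σ|/2 = 273.

273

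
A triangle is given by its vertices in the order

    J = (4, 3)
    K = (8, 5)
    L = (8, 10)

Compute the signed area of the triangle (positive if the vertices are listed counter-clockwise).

Apply the shoelace formula: 2A = Σ (x_i·y_{i+1} − x_{i+1}·y_i), indices taken mod 3.
Σ = (-4) + (40) + (-16) = 20
Signed area = Σ/2 = 10 (positive ⇒ counter-clockwise traversal).

10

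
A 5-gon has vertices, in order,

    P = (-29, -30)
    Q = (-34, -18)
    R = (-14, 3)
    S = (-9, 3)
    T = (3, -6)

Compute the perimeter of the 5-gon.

102

|PQ| = √((-5)² + (12)²) = √169 = 13
|QR| = √((20)² + (21)²) = √841 = 29
|RS| = √((5)² + (0)²) = √25 = 5
|ST| = √((12)² + (-9)²) = √225 = 15
|TP| = √((-32)² + (-24)²) = √1600 = 40
Perimeter = 13 + 29 + 5 + 15 + 40 = 102.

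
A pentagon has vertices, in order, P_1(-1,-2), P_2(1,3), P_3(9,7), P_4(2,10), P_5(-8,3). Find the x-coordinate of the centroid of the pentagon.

Apply the shoelace (surveyor's) formula. First the cross-terms c_i = x_i·y_{i+1} − x_{i+1}·y_i:
  -1, -20, 76, 86, 19  ⇒  2A = 160, A = 80.
Then Σ (x_i + x_{i+1})·c_i = -51, so x̄ = -51 / (6·80) = -0.10625.

-0.10625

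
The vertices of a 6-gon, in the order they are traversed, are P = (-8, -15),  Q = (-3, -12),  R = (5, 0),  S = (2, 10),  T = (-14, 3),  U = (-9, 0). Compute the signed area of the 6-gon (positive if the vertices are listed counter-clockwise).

Apply the shoelace formula: 2A = Σ (x_i·y_{i+1} − x_{i+1}·y_i), indices taken mod 6.
P→Q: (-8)(-12) − (-3)(-15) = 51
Q→R: (-3)(0) − (5)(-12) = 60
R→S: (5)(10) − (2)(0) = 50
S→T: (2)(3) − (-14)(10) = 146
T→U: (-14)(0) − (-9)(3) = 27
U→P: (-9)(-15) − (-8)(0) = 135
Σ = 469
Signed area = Σ/2 = 234.5 (positive ⇒ counter-clockwise traversal).

234.5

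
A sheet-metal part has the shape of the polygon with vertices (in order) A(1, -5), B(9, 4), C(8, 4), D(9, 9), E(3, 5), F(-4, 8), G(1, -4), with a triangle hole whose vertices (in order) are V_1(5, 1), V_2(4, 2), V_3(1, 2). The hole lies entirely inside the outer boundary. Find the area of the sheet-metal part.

Outer boundary:
Apply the shoelace formula: 2A = Σ (x_i·y_{i+1} − x_{i+1}·y_i), indices taken mod 7.
A→B: (1)(4) − (9)(-5) = 49
B→C: (9)(4) − (8)(4) = 4
C→D: (8)(9) − (9)(4) = 36
D→E: (9)(5) − (3)(9) = 18
E→F: (3)(8) − (-4)(5) = 44
F→G: (-4)(-4) − (1)(8) = 8
G→A: (1)(-5) − (1)(-4) = -1
Σ = 158
Area = |Σ|/2 = 79.
Hole:
Σ = (6) + (6) + (-9) = 3
Area = |Σ|/2 = 1.5.
Net area = 79 − 1.5 = 77.5.

77.5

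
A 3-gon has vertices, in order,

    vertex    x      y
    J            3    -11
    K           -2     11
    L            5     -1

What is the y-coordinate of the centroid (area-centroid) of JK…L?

-1/3

Apply the shoelace formula. First the cross-terms c_i = x_i·y_{i+1} − x_{i+1}·y_i:
  11, -53, -52  ⇒  2A = -94, A = -47.
Then Σ (y_i + y_{i+1})·c_i = 94, so ȳ = 94 / (6·(-47)) = -1/3.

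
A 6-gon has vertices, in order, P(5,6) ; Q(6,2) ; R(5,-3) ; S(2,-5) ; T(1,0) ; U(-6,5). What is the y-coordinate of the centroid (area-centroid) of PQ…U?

233/124

Apply the shoelace formula. First the cross-terms c_i = x_i·y_{i+1} − x_{i+1}·y_i:
  -26, -28, -19, 5, 5, -61  ⇒  2A = -124, A = -62.
Then Σ (y_i + y_{i+1})·c_i = -699, so ȳ = -699 / (6·(-62)) = 233/124.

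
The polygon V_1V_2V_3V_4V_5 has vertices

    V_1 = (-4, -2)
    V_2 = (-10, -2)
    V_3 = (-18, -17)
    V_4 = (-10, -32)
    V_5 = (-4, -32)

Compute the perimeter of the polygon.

|V_1V_2| = √((-6)² + (0)²) = √36 = 6
|V_2V_3| = √((-8)² + (-15)²) = √289 = 17
|V_3V_4| = √((8)² + (-15)²) = √289 = 17
|V_4V_5| = √((6)² + (0)²) = √36 = 6
|V_5V_1| = √((0)² + (30)²) = √900 = 30
Perimeter = 6 + 17 + 17 + 6 + 30 = 76.

76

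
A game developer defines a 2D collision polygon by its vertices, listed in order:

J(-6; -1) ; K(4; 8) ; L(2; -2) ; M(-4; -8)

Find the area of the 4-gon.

68

J→K: (-6)(8) − (4)(-1) = -44
K→L: (4)(-2) − (2)(8) = -24
L→M: (2)(-8) − (-4)(-2) = -24
M→J: (-4)(-1) − (-6)(-8) = -44
Σ = -136
Area = |Σ|/2 = 68.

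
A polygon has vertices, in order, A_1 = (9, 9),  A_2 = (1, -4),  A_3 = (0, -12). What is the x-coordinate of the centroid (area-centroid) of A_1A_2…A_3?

10/3

Apply Gauss's area formula. First the cross-terms c_i = x_i·y_{i+1} − x_{i+1}·y_i:
  -45, -12, 108  ⇒  2A = 51, A = 25.5.
Then Σ (x_i + x_{i+1})·c_i = 510, so x̄ = 510 / (6·25.5) = 10/3.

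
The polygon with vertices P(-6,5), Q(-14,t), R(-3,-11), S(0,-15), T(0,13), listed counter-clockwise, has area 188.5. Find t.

-10

The doubled signed area Σ (x_i y_{i+1} − x_{i+1} y_i) is linear in t.
With t=0 it equals 347; the coefficient of t is -3 (from the two edges through Q).
So -3·t + 347 = 2·188.5 = 377 ⇒ t = -10.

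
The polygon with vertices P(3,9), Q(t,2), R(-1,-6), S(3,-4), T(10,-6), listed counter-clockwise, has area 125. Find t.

The doubled signed area Σ (x_i y_{i+1} − x_{i+1} y_i) is linear in t.
With t=0 it equals 160; the coefficient of t is -15 (from the two edges through Q).
So -15·t + 160 = 2·125 = 250 ⇒ t = -6.

-6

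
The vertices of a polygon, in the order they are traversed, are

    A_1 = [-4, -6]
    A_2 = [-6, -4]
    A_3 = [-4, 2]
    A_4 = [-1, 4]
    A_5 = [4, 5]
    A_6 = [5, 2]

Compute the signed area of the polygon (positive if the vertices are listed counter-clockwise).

-61

Apply the shoelace formula: 2A = Σ (x_i·y_{i+1} − x_{i+1}·y_i), indices taken mod 6.
Σ = (-20) + (-28) + (-14) + (-21) + (-17) + (-22) = -122
Signed area = Σ/2 = -61 (negative ⇒ clockwise traversal).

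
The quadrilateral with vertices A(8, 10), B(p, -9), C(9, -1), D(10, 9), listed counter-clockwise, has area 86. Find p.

Write out the shoelace sum; only the two edges meeting at B involve p:
2·Area = [(8·(-9) − p·10) + (p·(-1) − 9·(-9))] + 119
       = -11·p + 128 = 172
⇒ p = -4.

-4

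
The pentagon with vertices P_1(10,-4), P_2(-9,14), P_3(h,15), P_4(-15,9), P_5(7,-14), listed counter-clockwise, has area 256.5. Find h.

The doubled signed area Σ (x_i y_{i+1} − x_{i+1} y_i) is linear in h.
With h=0 it equals 453; the coefficient of h is -5 (from the two edges through P_3).
So -5·h + 453 = 2·256.5 = 513 ⇒ h = -12.

-12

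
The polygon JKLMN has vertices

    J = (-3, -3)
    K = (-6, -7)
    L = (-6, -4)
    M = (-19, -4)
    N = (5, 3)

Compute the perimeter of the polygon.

|JK| = √((-3)² + (-4)²) = √25 = 5
|KL| = √((0)² + (3)²) = √9 = 3
|LM| = √((-13)² + (0)²) = √169 = 13
|MN| = √((24)² + (7)²) = √625 = 25
|NJ| = √((-8)² + (-6)²) = √100 = 10
Perimeter = 5 + 3 + 13 + 25 + 10 = 56.

56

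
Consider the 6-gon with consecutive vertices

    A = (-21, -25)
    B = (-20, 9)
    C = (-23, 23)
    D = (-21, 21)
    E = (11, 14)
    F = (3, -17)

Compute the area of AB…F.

Σ = (-689) + (-253) + (0) + (-525) + (-229) + (-432) = -2128
Area = |Σ|/2 = 1064.

1064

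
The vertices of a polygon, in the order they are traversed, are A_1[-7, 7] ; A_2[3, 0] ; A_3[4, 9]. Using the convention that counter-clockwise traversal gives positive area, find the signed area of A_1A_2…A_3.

Σ = (-21) + (27) + (91) = 97
Signed area = Σ/2 = 48.5 (positive ⇒ counter-clockwise traversal).

48.5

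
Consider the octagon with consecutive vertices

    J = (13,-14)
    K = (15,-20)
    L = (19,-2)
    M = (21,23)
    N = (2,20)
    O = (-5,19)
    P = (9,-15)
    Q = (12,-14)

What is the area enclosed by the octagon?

Apply the shoelace (surveyor's) formula: 2A = Σ (x_i·y_{i+1} − x_{i+1}·y_i), indices taken mod 8.
Cross-terms: -50, 350, 479, 374, 138, -96, 54, 14  ⇒  Σ = 1263
Area = |Σ|/2 = 631.5.

631.5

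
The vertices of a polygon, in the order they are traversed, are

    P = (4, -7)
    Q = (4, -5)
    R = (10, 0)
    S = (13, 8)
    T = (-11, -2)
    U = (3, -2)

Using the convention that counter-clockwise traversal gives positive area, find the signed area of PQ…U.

107.5

Apply the shoelace (surveyor's) formula: 2A = Σ (x_i·y_{i+1} − x_{i+1}·y_i), indices taken mod 6.
Σ = (8) + (50) + (80) + (62) + (28) + (-13) = 215
Signed area = Σ/2 = 107.5 (positive ⇒ counter-clockwise traversal).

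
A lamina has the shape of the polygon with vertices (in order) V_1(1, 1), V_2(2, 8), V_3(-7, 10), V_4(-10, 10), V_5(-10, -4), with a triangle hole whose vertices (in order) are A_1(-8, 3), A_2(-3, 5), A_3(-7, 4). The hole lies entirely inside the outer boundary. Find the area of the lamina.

121.5

Outer boundary:
Σ = (6) + (76) + (30) + (140) + (-6) = 246
Area = |Σ|/2 = 123.
Hole:
Σ = (-31) + (23) + (11) = 3
Area = |Σ|/2 = 1.5.
Net area = 123 − 1.5 = 121.5.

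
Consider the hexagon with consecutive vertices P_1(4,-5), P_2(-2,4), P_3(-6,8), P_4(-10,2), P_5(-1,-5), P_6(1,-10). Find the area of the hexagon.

P_1→P_2: (4)(4) − (-2)(-5) = 6
P_2→P_3: (-2)(8) − (-6)(4) = 8
P_3→P_4: (-6)(2) − (-10)(8) = 68
P_4→P_5: (-10)(-5) − (-1)(2) = 52
P_5→P_6: (-1)(-10) − (1)(-5) = 15
P_6→P_1: (1)(-5) − (4)(-10) = 35
Σ = 184
Area = |Σ|/2 = 92.

92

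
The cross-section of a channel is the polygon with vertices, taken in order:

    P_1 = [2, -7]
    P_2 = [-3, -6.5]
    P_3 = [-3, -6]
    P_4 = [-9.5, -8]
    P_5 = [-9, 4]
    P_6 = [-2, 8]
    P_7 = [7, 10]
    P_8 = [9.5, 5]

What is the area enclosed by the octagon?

227.5

P_1→P_2: (2)(-6.5) − (-3)(-7) = -34
P_2→P_3: (-3)(-6) − (-3)(-6.5) = -1.5
P_3→P_4: (-3)(-8) − (-9.5)(-6) = -33
P_4→P_5: (-9.5)(4) − (-9)(-8) = -110
P_5→P_6: (-9)(8) − (-2)(4) = -64
P_6→P_7: (-2)(10) − (7)(8) = -76
P_7→P_8: (7)(5) − (9.5)(10) = -60
P_8→P_1: (9.5)(-7) − (2)(5) = -76.5
Σ = -455
Area = |Σ|/2 = 227.5.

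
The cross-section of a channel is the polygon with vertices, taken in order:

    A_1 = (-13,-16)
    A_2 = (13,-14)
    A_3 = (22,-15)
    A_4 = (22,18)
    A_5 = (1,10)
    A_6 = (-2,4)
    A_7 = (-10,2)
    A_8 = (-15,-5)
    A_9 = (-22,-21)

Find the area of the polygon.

Apply Gauss's area formula: 2A = Σ (x_i·y_{i+1} − x_{i+1}·y_i), indices taken mod 9.
Σ = (390) + (113) + (726) + (202) + (24) + (36) + (80) + (205) + (79) = 1855
Area = |Σ|/2 = 927.5.

927.5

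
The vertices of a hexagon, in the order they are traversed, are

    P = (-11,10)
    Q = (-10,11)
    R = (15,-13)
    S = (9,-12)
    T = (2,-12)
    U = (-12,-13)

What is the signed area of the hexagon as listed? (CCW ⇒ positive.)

-318

Apply the surveyor's formula: 2A = Σ (x_i·y_{i+1} − x_{i+1}·y_i), indices taken mod 6.
P→Q: (-11)(11) − (-10)(10) = -21
Q→R: (-10)(-13) − (15)(11) = -35
R→S: (15)(-12) − (9)(-13) = -63
S→T: (9)(-12) − (2)(-12) = -84
T→U: (2)(-13) − (-12)(-12) = -170
U→P: (-12)(10) − (-11)(-13) = -263
Σ = -636
Signed area = Σ/2 = -318 (negative ⇒ clockwise traversal).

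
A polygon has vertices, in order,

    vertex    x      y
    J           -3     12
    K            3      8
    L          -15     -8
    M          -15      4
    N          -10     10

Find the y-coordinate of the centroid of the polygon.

500/129

Apply the surveyor's formula. First the cross-terms c_i = x_i·y_{i+1} − x_{i+1}·y_i:
  -60, 96, -180, -110, -90  ⇒  2A = -344, A = -172.
Then Σ (y_i + y_{i+1})·c_i = -4000, so ȳ = -4000 / (6·(-172)) = 500/129.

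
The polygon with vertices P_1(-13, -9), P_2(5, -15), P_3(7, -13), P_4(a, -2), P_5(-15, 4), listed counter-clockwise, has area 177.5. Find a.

-4

Write out the shoelace sum; only the two edges meeting at P_4 involve a:
2·Area = [(7·(-2) − a·(-13)) + (a·4 − (-15)·(-2))] + 467
       = 17·a + 423 = 355
⇒ a = -4.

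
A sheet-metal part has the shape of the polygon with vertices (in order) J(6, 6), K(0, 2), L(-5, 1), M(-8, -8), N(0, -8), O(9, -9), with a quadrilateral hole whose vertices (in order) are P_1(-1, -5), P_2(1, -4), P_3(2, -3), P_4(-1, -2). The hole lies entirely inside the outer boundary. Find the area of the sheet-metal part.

Outer boundary:
J→K: (6)(2) − (0)(6) = 12
K→L: (0)(1) − (-5)(2) = 10
L→M: (-5)(-8) − (-8)(1) = 48
M→N: (-8)(-8) − (0)(-8) = 64
N→O: (0)(-9) − (9)(-8) = 72
O→J: (9)(6) − (6)(-9) = 108
Σ = 314
Area = |Σ|/2 = 157.
Hole:
P_1→P_2: (-1)(-4) − (1)(-5) = 9
P_2→P_3: (1)(-3) − (2)(-4) = 5
P_3→P_4: (2)(-2) − (-1)(-3) = -7
P_4→P_1: (-1)(-5) − (-1)(-2) = 3
Σ = 10
Area = |Σ|/2 = 5.
Net area = 157 − 5 = 152.

152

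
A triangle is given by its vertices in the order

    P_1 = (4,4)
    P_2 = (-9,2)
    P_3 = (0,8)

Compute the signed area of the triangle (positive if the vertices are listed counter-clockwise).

-30

Apply the surveyor's formula: 2A = Σ (x_i·y_{i+1} − x_{i+1}·y_i), indices taken mod 3.
Σ = (44) + (-72) + (-32) = -60
Signed area = Σ/2 = -30 (negative ⇒ clockwise traversal).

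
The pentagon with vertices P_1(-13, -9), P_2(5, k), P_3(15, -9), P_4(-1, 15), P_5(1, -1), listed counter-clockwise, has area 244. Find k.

-11

Write out the shoelace sum; only the two edges meeting at P_2 involve k:
2·Area = [((-13)·k − 5·(-9)) + (5·(-9) − 15·k)] + 180
       = -28·k + 180 = 488
⇒ k = -11.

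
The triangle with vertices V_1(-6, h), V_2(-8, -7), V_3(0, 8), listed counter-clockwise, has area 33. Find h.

5

Write out the shoelace sum; only the two edges meeting at V_1 involve h:
2·Area = [(0·h − (-6)·8) + ((-6)·(-7) − (-8)·h)] + -64
       = 8·h + 26 = 66
⇒ h = 5.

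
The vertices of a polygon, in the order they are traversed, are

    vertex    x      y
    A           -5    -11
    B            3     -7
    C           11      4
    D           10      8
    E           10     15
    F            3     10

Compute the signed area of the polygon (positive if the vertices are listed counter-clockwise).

A→B: (-5)(-7) − (3)(-11) = 68
B→C: (3)(4) − (11)(-7) = 89
C→D: (11)(8) − (10)(4) = 48
D→E: (10)(15) − (10)(8) = 70
E→F: (10)(10) − (3)(15) = 55
F→A: (3)(-11) − (-5)(10) = 17
Σ = 347
Signed area = Σ/2 = 173.5 (positive ⇒ counter-clockwise traversal).

173.5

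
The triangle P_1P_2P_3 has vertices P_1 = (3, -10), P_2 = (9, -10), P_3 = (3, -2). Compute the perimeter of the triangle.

|P_1P_2| = √((6)² + (0)²) = √36 = 6
|P_2P_3| = √((-6)² + (8)²) = √100 = 10
|P_3P_1| = √((0)² + (-8)²) = √64 = 8
Perimeter = 6 + 10 + 8 = 24.

24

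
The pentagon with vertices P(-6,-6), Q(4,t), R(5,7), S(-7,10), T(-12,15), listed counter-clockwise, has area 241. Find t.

-14

The doubled signed area Σ (x_i y_{i+1} − x_{i+1} y_i) is linear in t.
With t=0 it equals 328; the coefficient of t is -11 (from the two edges through Q).
So -11·t + 328 = 2·241 = 482 ⇒ t = -14.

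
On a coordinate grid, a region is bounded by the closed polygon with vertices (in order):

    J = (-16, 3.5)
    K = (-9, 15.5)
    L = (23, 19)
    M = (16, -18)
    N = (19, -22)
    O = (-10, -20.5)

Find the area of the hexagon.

1222.25

Σ = (-216.5) + (-527.5) + (-718) + (-10) + (-609.5) + (-363) = -2444.5
Area = |Σ|/2 = 1222.25.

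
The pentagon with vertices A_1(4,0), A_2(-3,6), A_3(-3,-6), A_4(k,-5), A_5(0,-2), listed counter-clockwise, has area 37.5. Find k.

The doubled signed area Σ (x_i y_{i+1} − x_{i+1} y_i) is linear in k.
With k=0 it equals 83; the coefficient of k is 4 (from the two edges through A_4).
So 4·k + 83 = 2·37.5 = 75 ⇒ k = -2.

-2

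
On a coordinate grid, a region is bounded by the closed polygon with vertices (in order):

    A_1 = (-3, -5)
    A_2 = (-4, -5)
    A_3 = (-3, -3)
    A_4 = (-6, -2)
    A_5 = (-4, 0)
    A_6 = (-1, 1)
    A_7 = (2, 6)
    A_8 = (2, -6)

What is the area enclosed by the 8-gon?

Apply Gauss's area formula: 2A = Σ (x_i·y_{i+1} − x_{i+1}·y_i), indices taken mod 8.
Cross-terms: -5, -3, -12, -8, -4, -8, -24, -28  ⇒  Σ = -92
Area = |Σ|/2 = 46.

46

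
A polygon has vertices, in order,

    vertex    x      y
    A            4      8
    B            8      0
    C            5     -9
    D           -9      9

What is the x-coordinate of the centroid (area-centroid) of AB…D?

17/14

Apply the shoelace (surveyor's) formula. First the cross-terms c_i = x_i·y_{i+1} − x_{i+1}·y_i:
  -64, -72, -36, -108  ⇒  2A = -280, A = -140.
Then Σ (x_i + x_{i+1})·c_i = -1020, so x̄ = -1020 / (6·(-140)) = 17/14.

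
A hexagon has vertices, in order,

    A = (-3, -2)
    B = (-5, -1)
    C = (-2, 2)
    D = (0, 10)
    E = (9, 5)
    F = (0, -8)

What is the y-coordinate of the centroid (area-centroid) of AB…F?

5/3

Apply the shoelace (surveyor's) formula. First the cross-terms c_i = x_i·y_{i+1} − x_{i+1}·y_i:
  -7, -12, -20, -90, -72, -24  ⇒  2A = -225, A = -112.5.
Then Σ (y_i + y_{i+1})·c_i = -1125, so ȳ = -1125 / (6·(-112.5)) = 5/3.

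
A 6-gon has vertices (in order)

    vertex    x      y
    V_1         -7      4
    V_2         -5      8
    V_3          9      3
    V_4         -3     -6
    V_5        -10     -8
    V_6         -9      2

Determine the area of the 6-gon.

159

Σ = (-36) + (-87) + (-45) + (-36) + (-92) + (-22) = -318
Area = |Σ|/2 = 159.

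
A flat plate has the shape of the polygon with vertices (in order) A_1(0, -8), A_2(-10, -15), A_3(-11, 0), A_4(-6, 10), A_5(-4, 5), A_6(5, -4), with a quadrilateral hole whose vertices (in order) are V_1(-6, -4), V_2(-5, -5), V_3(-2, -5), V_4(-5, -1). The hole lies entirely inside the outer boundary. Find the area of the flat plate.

Outer boundary:
Apply the surveyor's formula: 2A = Σ (x_i·y_{i+1} − x_{i+1}·y_i), indices taken mod 6.
Σ = (-80) + (-165) + (-110) + (10) + (-9) + (-40) = -394
Area = |Σ|/2 = 197.
Hole:
Σ = (10) + (15) + (-23) + (14) = 16
Area = |Σ|/2 = 8.
Net area = 197 − 8 = 189.

189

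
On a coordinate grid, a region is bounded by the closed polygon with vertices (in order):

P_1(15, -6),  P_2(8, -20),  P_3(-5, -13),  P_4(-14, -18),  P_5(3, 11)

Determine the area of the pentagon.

Apply the surveyor's formula: 2A = Σ (x_i·y_{i+1} − x_{i+1}·y_i), indices taken mod 5.
Cross-terms: -252, -204, -92, -100, -183  ⇒  Σ = -831
Area = |Σ|/2 = 415.5.

415.5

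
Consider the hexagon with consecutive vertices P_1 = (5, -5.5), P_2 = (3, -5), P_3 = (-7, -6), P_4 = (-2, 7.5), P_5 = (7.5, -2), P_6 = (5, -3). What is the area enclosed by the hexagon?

Apply the surveyor's formula: 2A = Σ (x_i·y_{i+1} − x_{i+1}·y_i), indices taken mod 6.
Cross-terms: -8.5, -53, -64.5, -52.25, -12.5, -12.5  ⇒  Σ = -203.25
Area = |Σ|/2 = 101.625.

101.625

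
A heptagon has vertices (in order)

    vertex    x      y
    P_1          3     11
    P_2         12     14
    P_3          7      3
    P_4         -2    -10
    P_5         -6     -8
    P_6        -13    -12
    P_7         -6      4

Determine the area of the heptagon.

Apply the shoelace (surveyor's) formula: 2A = Σ (x_i·y_{i+1} − x_{i+1}·y_i), indices taken mod 7.
Σ = (-90) + (-62) + (-64) + (-44) + (-32) + (-124) + (-78) = -494
Area = |Σ|/2 = 247.

247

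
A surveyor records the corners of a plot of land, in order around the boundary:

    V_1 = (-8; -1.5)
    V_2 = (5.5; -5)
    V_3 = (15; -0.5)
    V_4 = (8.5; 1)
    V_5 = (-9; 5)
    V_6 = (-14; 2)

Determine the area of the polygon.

V_1→V_2: (-8)(-5) − (5.5)(-1.5) = 48.25
V_2→V_3: (5.5)(-0.5) − (15)(-5) = 72.25
V_3→V_4: (15)(1) − (8.5)(-0.5) = 19.25
V_4→V_5: (8.5)(5) − (-9)(1) = 51.5
V_5→V_6: (-9)(2) − (-14)(5) = 52
V_6→V_1: (-14)(-1.5) − (-8)(2) = 37
Σ = 280.25
Area = |Σ|/2 = 140.125.

140.125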